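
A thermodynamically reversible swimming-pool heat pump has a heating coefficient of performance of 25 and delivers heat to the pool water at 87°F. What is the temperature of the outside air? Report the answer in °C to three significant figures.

18.4 °C

COP_HP = T_H/(T_H − T_C) gives T_H − T_C = T_H/COP.
With T_H = 303.71 K, T_C = 303.71 × (1 − 1/25) = 291.56 K.
Converting, 291.56 K = 18.41°C.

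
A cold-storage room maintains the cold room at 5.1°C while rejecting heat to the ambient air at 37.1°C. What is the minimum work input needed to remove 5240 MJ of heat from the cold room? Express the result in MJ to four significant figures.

In absolute terms T_C = 278.25 K and T_H = 310.25 K, so ΔT = 32.00 K.
The reversible limit is COP_R = T_C/ΔT = 8.695, so W_min = Q_C/COP = Q_C·ΔT/T_C.
W_min = 5240 × 32.00/278.25 = 602.6 MJ.

602.6 MJ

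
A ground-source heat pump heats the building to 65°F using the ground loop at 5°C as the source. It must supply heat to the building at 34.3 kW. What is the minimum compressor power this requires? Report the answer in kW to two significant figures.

In absolute terms T_C = 278.15 K and T_H = 291.48 K, so ΔT = 13.33 K.
COP_Carnot = T_H/ΔT = 291.48/13.33 = 21.86.
Ẇ_min = Q̇/COP_Carnot = 34.30/21.86 = 1.569 kW.

1.6 kW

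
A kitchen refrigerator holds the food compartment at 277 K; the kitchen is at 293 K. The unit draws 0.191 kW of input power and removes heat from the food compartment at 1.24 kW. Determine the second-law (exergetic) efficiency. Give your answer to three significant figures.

COP_actual = Q̇_C/Ẇ = 1.240/0.1910 = 6.492.
The reservoir spacing is ΔT = 293 − 277 = 16.00 K.
COP_Carnot = T_C/ΔT = 277.00/16.00 = 17.31.
η_II = COP_actual/COP_Carnot = 6.492/17.31 = 0.3750.

0.375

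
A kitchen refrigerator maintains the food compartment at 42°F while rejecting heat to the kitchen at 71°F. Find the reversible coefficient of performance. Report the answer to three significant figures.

In absolute terms T_C = 278.71 K and T_H = 294.82 K, so ΔT = 16.11 K.
For a reversible cycle, COP_Carnot = T_C/ΔT = 278.71/16.11 = 17.30.

17.3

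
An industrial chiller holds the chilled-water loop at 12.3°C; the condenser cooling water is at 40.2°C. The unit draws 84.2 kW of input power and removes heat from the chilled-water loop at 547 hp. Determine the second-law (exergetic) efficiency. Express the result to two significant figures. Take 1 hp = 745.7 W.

0.47

Converting, Q̇_C = 547.0 hp = 407.9 kW, so COP_actual = Q̇_C/Ẇ = 407.9/84.20 = 4.844.
In absolute terms T_C = 285.45 K and T_H = 313.35 K, so ΔT = 27.90 K.
COP_Carnot = T_C/ΔT = 285.45/27.90 = 10.23.
η_II = COP_actual/COP_Carnot = 4.844/10.23 = 0.4735.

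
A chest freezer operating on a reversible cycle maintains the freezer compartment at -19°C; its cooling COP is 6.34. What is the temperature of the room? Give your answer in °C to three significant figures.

21.1 °C

COP_R = T_C/(T_H − T_C) gives T_H − T_C = T_C/COP.
With T_C = 254.15 K, T_H = 254.15 × (1 + 1/6.34) = 294.24 K.
Converting, 294.24 K = 21.09°C.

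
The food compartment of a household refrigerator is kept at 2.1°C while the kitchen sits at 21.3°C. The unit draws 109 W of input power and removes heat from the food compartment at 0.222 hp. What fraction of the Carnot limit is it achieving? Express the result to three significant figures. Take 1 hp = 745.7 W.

Converting, Q̇_C = 0.2220 hp = 165.5 W, so COP_actual = Q̇_C/Ẇ = 165.5/109.0 = 1.519.
In absolute terms T_C = 275.25 K and T_H = 294.45 K, so ΔT = 19.20 K.
COP_Carnot = T_C/ΔT = 275.25/19.20 = 14.34.
η_II = COP_actual/COP_Carnot = 1.519/14.34 = 0.1059.

0.106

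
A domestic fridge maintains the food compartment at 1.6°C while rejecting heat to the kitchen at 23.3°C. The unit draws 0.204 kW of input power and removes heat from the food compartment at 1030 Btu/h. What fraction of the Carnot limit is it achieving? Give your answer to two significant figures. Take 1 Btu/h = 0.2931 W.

0.12

Converting, Q̇_C = 1030 Btu/h = 0.3019 kW, so COP_actual = Q̇_C/Ẇ = 0.3019/0.2040 = 1.480.
In absolute terms T_C = 274.75 K and T_H = 296.45 K, so ΔT = 21.70 K.
COP_Carnot = T_C/ΔT = 274.75/21.70 = 12.66.
η_II = COP_actual/COP_Carnot = 1.480/12.66 = 0.1169.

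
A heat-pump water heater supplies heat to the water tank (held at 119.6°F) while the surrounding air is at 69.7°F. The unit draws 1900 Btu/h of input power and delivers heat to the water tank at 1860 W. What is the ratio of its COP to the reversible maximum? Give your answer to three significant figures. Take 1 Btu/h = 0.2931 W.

Converting, Q̇_H = 1860 W = 6346 Btu/h, so COP_actual = Q̇_H/Ẇ = 6346/1900 = 3.340.
In absolute terms T_C = 294.09 K and T_H = 321.82 K, so ΔT = 27.72 K.
COP_Carnot = T_H/ΔT = 321.82/27.72 = 11.61.
η_II = COP_actual/COP_Carnot = 3.340/11.61 = 0.2877.

0.288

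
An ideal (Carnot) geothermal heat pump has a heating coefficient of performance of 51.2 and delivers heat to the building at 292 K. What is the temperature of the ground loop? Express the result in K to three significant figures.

COP_HP = T_H/(T_H − T_C) gives T_H − T_C = T_H/COP.
With T_H = 292.00 K, T_C = 292.00 × (1 − 1/51.2) = 286.30 K.

286 K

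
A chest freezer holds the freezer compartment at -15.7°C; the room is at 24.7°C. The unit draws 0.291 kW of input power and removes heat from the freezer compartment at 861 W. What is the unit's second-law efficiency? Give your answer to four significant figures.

0.4643

Converting, Q̇_C = 861.0 W = 0.8610 kW, so COP_actual = Q̇_C/Ẇ = 0.8610/0.2910 = 2.959.
In absolute terms T_C = 257.45 K and T_H = 297.85 K, so ΔT = 40.40 K.
COP_Carnot = T_C/ΔT = 257.45/40.40 = 6.373.
η_II = COP_actual/COP_Carnot = 2.959/6.373 = 0.4643.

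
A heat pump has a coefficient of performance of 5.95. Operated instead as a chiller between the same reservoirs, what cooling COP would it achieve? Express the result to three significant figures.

4.95

Since Q_H = Q_C + W for any cycle, COP_R = Q_C/W = Q_H/W − 1.
COP_R = 5.95 − 1 = 4.95.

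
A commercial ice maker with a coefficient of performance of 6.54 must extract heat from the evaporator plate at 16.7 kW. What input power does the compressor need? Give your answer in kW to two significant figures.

2.6 kW

Ẇ = Q̇_C/COP = 16.70/6.54 = 2.554 kW.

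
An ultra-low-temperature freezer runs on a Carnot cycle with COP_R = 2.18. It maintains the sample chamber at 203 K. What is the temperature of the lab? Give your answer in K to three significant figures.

296 K

COP_R = T_C/(T_H − T_C) gives T_H − T_C = T_C/COP.
With T_C = 203.00 K, T_H = 203.00 × (1 + 1/2.18) = 296.12 K.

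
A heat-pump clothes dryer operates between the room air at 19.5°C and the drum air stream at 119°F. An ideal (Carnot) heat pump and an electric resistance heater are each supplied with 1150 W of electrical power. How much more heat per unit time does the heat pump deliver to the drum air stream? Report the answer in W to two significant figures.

12000 W

In absolute terms T_C = 292.65 K and T_H = 321.48 K, so ΔT = 28.83 K.
COP_Carnot = T_H/ΔT = 321.48/28.83 = 11.15.
The heat pump delivers Q̇_H = COP × Ẇ = 12820 W; the resistance heater delivers Ẇ = 1150 W.
Extra = (COP − 1)·Ẇ = 11670 W.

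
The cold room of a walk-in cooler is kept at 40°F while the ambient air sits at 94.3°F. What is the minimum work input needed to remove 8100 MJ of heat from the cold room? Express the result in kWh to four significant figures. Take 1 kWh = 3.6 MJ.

244.5 kWh

In absolute terms T_C = 277.59 K and T_H = 307.76 K, so ΔT = 30.17 K.
The reversible limit is COP_R = T_C/ΔT = 9.202, so W_min = Q_C/COP = Q_C·ΔT/T_C.
W_min = 8100 × 30.17/277.59 = 880.2 MJ = 244.5 kWh.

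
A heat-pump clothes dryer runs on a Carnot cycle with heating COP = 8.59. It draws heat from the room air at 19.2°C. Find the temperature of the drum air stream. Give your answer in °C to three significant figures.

57.7 °C

COP_HP = T_H/(T_H − T_C) rearranges to T_H = COP·T_C/(COP − 1).
With T_C = 292.35 K, T_H = 8.59 × 292.35/7.590 = 330.87 K.
Converting, 330.87 K = 57.72°C.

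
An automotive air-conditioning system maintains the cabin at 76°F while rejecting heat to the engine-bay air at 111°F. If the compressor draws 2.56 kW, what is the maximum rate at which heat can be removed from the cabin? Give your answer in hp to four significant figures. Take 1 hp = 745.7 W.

In absolute terms T_C = 297.59 K and T_H = 317.04 K, so ΔT = 19.44 K.
COP_Carnot = T_C/ΔT = 297.59/19.44 = 15.30.
Q̇_max = COP_Carnot × Ẇ = 15.30 × 2.560 kW = 39.18 kW = 52.54 hp.

52.54 hp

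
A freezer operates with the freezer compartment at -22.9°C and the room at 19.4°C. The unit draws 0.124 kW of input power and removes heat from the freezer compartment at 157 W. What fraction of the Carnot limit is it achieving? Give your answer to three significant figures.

0.214

Converting, Q̇_C = 157.0 W = 0.1570 kW, so COP_actual = Q̇_C/Ẇ = 0.1570/0.1240 = 1.266.
In absolute terms T_C = 250.25 K and T_H = 292.55 K, so ΔT = 42.30 K.
COP_Carnot = T_C/ΔT = 250.25/42.30 = 5.916.
η_II = COP_actual/COP_Carnot = 1.266/5.916 = 0.2140.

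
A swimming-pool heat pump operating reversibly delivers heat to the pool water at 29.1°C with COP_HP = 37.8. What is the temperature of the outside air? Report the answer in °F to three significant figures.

70.0 °F

COP_HP = T_H/(T_H − T_C) gives T_H − T_C = T_H/COP.
With T_H = 302.25 K, T_C = 302.25 × (1 − 1/37.8) = 294.25 K.
Converting, 294.25 K = 69.99°F.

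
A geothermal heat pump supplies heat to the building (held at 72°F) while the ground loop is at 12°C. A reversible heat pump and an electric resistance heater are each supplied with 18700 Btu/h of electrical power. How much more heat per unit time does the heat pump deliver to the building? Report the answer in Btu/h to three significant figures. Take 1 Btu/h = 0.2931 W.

In absolute terms T_C = 285.15 K and T_H = 295.37 K, so ΔT = 10.22 K.
COP_Carnot = T_H/ΔT = 295.37/10.22 = 28.90.
The heat pump delivers Q̇_H = COP × Ẇ = 540300 Btu/h; the resistance heater delivers Ẇ = 18700 Btu/h.
Extra = (COP − 1)·Ẇ = 521600 Btu/h.

522000 Btu/h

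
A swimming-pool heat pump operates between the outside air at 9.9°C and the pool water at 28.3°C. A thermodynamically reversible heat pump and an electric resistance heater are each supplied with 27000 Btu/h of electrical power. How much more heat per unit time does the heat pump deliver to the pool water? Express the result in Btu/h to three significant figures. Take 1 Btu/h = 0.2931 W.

415000 Btu/h

In absolute terms T_C = 283.05 K and T_H = 301.45 K, so ΔT = 18.40 K.
COP_Carnot = T_H/ΔT = 301.45/18.40 = 16.38.
The heat pump delivers Q̇_H = COP × Ẇ = 442300 Btu/h; the resistance heater delivers Ẇ = 27000 Btu/h.
Extra = (COP − 1)·Ẇ = 415300 Btu/h.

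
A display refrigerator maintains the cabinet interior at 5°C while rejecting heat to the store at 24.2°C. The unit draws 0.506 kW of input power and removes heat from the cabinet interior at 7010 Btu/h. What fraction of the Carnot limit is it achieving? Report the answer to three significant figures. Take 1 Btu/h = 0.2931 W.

0.280

Converting, Q̇_C = 7010 Btu/h = 2.055 kW, so COP_actual = Q̇_C/Ẇ = 2.055/0.5060 = 4.061.
In absolute terms T_C = 278.15 K and T_H = 297.35 K, so ΔT = 19.20 K.
COP_Carnot = T_C/ΔT = 278.15/19.20 = 14.49.
η_II = COP_actual/COP_Carnot = 4.061/14.49 = 0.2803.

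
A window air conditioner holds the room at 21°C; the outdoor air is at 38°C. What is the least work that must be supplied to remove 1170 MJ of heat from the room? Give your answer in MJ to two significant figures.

68 MJ

In absolute terms T_C = 294.15 K and T_H = 311.15 K, so ΔT = 17.00 K.
The reversible limit is COP_R = T_C/ΔT = 17.30, so W_min = Q_C/COP = Q_C·ΔT/T_C.
W_min = 1170 × 17.00/294.15 = 67.62 MJ.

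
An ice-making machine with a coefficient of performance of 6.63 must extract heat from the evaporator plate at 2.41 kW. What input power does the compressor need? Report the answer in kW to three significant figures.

Ẇ = Q̇_C/COP = 2.410/6.63 = 0.3635 kW.

0.363 kW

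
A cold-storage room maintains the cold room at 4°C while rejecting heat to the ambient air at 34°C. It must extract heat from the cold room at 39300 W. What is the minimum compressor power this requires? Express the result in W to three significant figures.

4250 W

In absolute terms T_C = 277.15 K and T_H = 307.15 K, so ΔT = 30.00 K.
COP_Carnot = T_C/ΔT = 277.15/30.00 = 9.238.
Ẇ_min = Q̇/COP_Carnot = 39300/9.238 = 4254 W.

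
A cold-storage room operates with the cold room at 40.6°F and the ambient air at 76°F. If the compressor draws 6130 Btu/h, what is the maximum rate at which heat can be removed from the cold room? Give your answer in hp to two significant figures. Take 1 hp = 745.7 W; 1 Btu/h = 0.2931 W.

34 hp

In absolute terms T_C = 277.93 K and T_H = 297.59 K, so ΔT = 19.67 K.
COP_Carnot = T_C/ΔT = 277.93/19.67 = 14.13.
Q̇_max = COP_Carnot × Ẇ = 14.13 × 6130 Btu/h = 86630 Btu/h = 34.05 hp.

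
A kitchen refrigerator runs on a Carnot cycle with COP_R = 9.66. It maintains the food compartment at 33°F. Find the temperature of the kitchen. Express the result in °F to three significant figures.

COP_R = T_C/(T_H − T_C) gives T_H − T_C = T_C/COP.
With T_C = 273.71 K, T_H = 273.71 × (1 + 1/9.66) = 302.04 K.
Converting, 302.04 K = 84.00°F.

84.0 °F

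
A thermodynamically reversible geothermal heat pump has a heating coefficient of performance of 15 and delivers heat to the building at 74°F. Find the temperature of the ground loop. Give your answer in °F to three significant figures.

38.4 °F

COP_HP = T_H/(T_H − T_C) gives T_H − T_C = T_H/COP.
With T_H = 296.48 K, T_C = 296.48 × (1 − 1/15) = 276.72 K.
Converting, 276.72 K = 38.42°F.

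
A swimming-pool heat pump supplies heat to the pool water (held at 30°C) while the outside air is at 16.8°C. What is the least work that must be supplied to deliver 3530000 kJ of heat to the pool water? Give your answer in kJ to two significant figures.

In absolute terms T_C = 289.95 K and T_H = 303.15 K, so ΔT = 13.20 K.
The reversible limit is COP_HP = T_H/ΔT = 22.97, so W_min = Q_H/COP = Q_H·ΔT/T_H.
W_min = 3530000 × 13.20/303.15 = 153700 kJ.

150000 kJ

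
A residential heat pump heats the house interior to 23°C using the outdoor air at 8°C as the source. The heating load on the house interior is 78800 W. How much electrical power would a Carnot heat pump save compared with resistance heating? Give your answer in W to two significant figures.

In absolute terms T_C = 281.15 K and T_H = 296.15 K, so ΔT = 15.00 K.
COP_Carnot = T_H/ΔT = 296.15/15.00 = 19.74.
Resistance heating needs Ẇ_res = Q̇_H = 78800 W; the reversible heat pump needs only Ẇ_hp = Q̇_H/COP = 3991 W.
Saving = 78800 − 3991 = 74810 W.

75000 W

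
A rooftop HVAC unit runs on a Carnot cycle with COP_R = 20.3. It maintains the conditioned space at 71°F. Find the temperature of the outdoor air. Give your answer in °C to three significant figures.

36.2 °C

COP_R = T_C/(T_H − T_C) gives T_H − T_C = T_C/COP.
With T_C = 294.82 K, T_H = 294.82 × (1 + 1/20.3) = 309.34 K.
Converting, 309.34 K = 36.19°C.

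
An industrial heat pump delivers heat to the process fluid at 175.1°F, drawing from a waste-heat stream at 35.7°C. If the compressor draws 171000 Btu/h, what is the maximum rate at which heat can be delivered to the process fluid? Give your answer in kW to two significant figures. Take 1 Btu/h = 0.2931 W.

In absolute terms T_C = 308.85 K and T_H = 352.65 K, so ΔT = 43.80 K.
COP_Carnot = T_H/ΔT = 352.65/43.80 = 8.051.
Q̇_max = COP_Carnot × Ẇ = 8.051 × 171000 Btu/h = 1377000 Btu/h = 403.5 kW.

400 kW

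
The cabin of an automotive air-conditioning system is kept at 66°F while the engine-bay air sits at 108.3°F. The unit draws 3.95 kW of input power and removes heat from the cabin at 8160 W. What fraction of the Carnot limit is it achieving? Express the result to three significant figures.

0.166

Converting, Q̇_C = 8160 W = 8.160 kW, so COP_actual = Q̇_C/Ẇ = 8.160/3.950 = 2.066.
In absolute terms T_C = 292.04 K and T_H = 315.54 K, so ΔT = 23.50 K.
COP_Carnot = T_C/ΔT = 292.04/23.50 = 12.43.
η_II = COP_actual/COP_Carnot = 2.066/12.43 = 0.1662.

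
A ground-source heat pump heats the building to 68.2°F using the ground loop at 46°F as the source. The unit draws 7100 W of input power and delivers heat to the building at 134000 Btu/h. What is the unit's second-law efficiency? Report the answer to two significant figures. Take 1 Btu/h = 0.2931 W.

0.23

Converting, Q̇_H = 134000 Btu/h = 39280 W, so COP_actual = Q̇_H/Ẇ = 39280/7100 = 5.532.
In absolute terms T_C = 280.93 K and T_H = 293.26 K, so ΔT = 12.33 K.
COP_Carnot = T_H/ΔT = 293.26/12.33 = 23.78.
η_II = COP_actual/COP_Carnot = 5.532/23.78 = 0.2326.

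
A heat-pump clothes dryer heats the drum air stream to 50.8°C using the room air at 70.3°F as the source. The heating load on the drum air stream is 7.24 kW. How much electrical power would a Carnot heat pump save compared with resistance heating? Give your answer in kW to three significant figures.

6.58 kW

In absolute terms T_C = 294.43 K and T_H = 323.95 K, so ΔT = 29.52 K.
COP_Carnot = T_H/ΔT = 323.95/29.52 = 10.97.
Resistance heating needs Ẇ_res = Q̇_H = 7.240 kW; the reversible heat pump needs only Ẇ_hp = Q̇_H/COP = 0.6598 kW.
Saving = 7.240 − 0.6598 = 6.580 kW.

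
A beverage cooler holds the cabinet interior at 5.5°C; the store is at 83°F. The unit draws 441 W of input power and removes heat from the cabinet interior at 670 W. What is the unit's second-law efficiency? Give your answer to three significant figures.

COP_actual = Q̇_C/Ẇ = 670.0/441.0 = 1.519.
In absolute terms T_C = 278.65 K and T_H = 301.48 K, so ΔT = 22.83 K.
COP_Carnot = T_C/ΔT = 278.65/22.83 = 12.20.
η_II = COP_actual/COP_Carnot = 1.519/12.20 = 0.1245.

0.124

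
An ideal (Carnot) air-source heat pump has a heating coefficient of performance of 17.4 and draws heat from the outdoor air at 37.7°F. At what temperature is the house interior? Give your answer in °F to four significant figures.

68.03 °F

COP_HP = T_H/(T_H − T_C) rearranges to T_H = COP·T_C/(COP − 1).
With T_C = 276.32 K, T_H = 17.4 × 276.32/16.40 = 293.17 K.
Converting, 293.17 K = 68.03°F.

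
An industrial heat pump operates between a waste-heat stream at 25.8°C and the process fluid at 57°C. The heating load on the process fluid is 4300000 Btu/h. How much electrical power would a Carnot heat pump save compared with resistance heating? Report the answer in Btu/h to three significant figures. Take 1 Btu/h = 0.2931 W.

In absolute terms T_C = 298.95 K and T_H = 330.15 K, so ΔT = 31.20 K.
COP_Carnot = T_H/ΔT = 330.15/31.20 = 10.58.
Resistance heating needs Ẇ_res = Q̇_H = 4300000 Btu/h; the reversible heat pump needs only Ẇ_hp = Q̇_H/COP = 406400 Btu/h.
Saving = 4300000 − 406400 = 3894000 Btu/h.

3890000 Btu/h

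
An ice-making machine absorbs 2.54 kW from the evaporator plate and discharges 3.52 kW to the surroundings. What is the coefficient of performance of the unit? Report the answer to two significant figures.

The first law gives Q̇_H = Q̇_C + Ẇ, so the three rates are Q̇_C = 2.540, Q̇_H = 3.520, Ẇ = 0.9800 kW.
COP_R = Q̇_C/Ẇ = 2.540/0.9800 = 2.592.

2.6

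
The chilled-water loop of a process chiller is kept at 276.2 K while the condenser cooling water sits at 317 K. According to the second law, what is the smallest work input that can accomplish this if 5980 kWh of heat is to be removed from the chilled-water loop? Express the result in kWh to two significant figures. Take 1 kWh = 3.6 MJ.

The reservoir spacing is ΔT = 317 − 276.2 = 40.80 K.
The reversible limit is COP_R = T_C/ΔT = 6.770, so W_min = Q_C/COP = Q_C·ΔT/T_C.
W_min = 5980 × 40.80/276.20 = 883.4 kWh.

880 kWh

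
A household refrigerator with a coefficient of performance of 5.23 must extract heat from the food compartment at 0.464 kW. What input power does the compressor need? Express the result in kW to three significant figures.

Ẇ = Q̇_C/COP = 0.4640/5.23 = 0.08872 kW.

0.0887 kW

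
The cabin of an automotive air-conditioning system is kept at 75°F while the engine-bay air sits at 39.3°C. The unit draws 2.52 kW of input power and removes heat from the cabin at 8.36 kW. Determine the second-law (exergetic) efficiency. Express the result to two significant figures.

0.17

COP_actual = Q̇_C/Ẇ = 8.360/2.520 = 3.317.
In absolute terms T_C = 297.04 K and T_H = 312.45 K, so ΔT = 15.41 K.
COP_Carnot = T_C/ΔT = 297.04/15.41 = 19.27.
η_II = COP_actual/COP_Carnot = 3.317/19.27 = 0.1721.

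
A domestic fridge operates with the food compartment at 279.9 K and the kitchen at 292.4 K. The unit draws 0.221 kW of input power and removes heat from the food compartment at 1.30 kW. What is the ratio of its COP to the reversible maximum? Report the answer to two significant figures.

0.26

COP_actual = Q̇_C/Ẇ = 1.300/0.2210 = 5.882.
The reservoir spacing is ΔT = 292.4 − 279.9 = 12.50 K.
COP_Carnot = T_C/ΔT = 279.90/12.50 = 22.39.
η_II = COP_actual/COP_Carnot = 5.882/22.39 = 0.2627.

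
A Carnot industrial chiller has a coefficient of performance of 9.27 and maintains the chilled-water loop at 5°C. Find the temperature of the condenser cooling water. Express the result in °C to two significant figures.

35 °C

COP_R = T_C/(T_H − T_C) gives T_H − T_C = T_C/COP.
With T_C = 278.15 K, T_H = 278.15 × (1 + 1/9.27) = 308.16 K.
Converting, 308.16 K = 35.01°C.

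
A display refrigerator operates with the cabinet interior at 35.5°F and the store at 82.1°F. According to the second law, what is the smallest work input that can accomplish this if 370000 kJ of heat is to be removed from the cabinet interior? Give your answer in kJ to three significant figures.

34800 kJ

In absolute terms T_C = 275.09 K and T_H = 300.98 K, so ΔT = 25.89 K.
The reversible limit is COP_R = T_C/ΔT = 10.63, so W_min = Q_C/COP = Q_C·ΔT/T_C.
W_min = 370000 × 25.89/275.09 = 34820 kJ.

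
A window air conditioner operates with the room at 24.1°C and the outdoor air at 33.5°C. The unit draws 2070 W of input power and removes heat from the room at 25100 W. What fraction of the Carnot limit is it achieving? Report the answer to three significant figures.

COP_actual = Q̇_C/Ẇ = 25100/2070 = 12.13.
In absolute terms T_C = 297.25 K and T_H = 306.65 K, so ΔT = 9.400 K.
COP_Carnot = T_C/ΔT = 297.25/9.400 = 31.62.
η_II = COP_actual/COP_Carnot = 12.13/31.62 = 0.3835.

0.383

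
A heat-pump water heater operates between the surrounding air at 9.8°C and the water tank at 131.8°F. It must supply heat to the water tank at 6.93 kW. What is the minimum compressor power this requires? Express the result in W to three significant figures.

In absolute terms T_C = 282.95 K and T_H = 328.59 K, so ΔT = 45.64 K.
COP_Carnot = T_H/ΔT = 328.59/45.64 = 7.199.
Ẇ_min = Q̇/COP_Carnot = 6.930/7.199 = 0.9626 kW = 962.6 W.

963 W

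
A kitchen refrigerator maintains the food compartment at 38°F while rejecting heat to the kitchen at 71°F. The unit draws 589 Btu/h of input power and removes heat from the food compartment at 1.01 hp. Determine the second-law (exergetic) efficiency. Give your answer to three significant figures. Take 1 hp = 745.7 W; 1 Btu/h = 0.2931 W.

Converting, Q̇_C = 1.010 hp = 2570 Btu/h, so COP_actual = Q̇_C/Ẇ = 2570/589.0 = 4.363.
In absolute terms T_C = 276.48 K and T_H = 294.82 K, so ΔT = 18.33 K.
COP_Carnot = T_C/ΔT = 276.48/18.33 = 15.08.
η_II = COP_actual/COP_Carnot = 4.363/15.08 = 0.2893.

0.289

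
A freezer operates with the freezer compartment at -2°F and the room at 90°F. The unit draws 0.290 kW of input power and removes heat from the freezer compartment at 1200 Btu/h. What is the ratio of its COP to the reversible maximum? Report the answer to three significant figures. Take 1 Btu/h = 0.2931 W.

0.244

Converting, Q̇_C = 1200 Btu/h = 0.3517 kW, so COP_actual = Q̇_C/Ẇ = 0.3517/0.2900 = 1.213.
In absolute terms T_C = 254.26 K and T_H = 305.37 K, so ΔT = 51.11 K.
COP_Carnot = T_C/ΔT = 254.26/51.11 = 4.975.
η_II = COP_actual/COP_Carnot = 1.213/4.975 = 0.2438.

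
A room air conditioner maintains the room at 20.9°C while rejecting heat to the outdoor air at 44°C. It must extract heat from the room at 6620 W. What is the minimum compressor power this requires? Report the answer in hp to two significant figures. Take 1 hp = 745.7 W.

0.70 hp

In absolute terms T_C = 294.05 K and T_H = 317.15 K, so ΔT = 23.10 K.
COP_Carnot = T_C/ΔT = 294.05/23.10 = 12.73.
Ẇ_min = Q̇/COP_Carnot = 6620/12.73 = 520.1 W = 0.6974 hp.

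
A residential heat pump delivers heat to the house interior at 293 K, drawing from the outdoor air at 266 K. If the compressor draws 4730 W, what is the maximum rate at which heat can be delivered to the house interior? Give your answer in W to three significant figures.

51300 W

The reservoir spacing is ΔT = 293 − 266 = 27.00 K.
COP_Carnot = T_H/ΔT = 293.00/27.00 = 10.85.
Q̇_max = COP_Carnot × Ẇ = 10.85 × 4730 W = 51330 W.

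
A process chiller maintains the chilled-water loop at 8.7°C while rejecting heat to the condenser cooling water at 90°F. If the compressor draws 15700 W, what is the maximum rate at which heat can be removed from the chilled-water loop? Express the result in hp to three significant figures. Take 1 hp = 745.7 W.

In absolute terms T_C = 281.85 K and T_H = 305.37 K, so ΔT = 23.52 K.
COP_Carnot = T_C/ΔT = 281.85/23.52 = 11.98.
Q̇_max = COP_Carnot × Ẇ = 11.98 × 15700 W = 188100 W = 252.3 hp.

252 hp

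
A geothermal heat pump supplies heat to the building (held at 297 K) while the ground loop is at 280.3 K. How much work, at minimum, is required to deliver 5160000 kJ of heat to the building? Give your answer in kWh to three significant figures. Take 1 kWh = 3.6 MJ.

The reservoir spacing is ΔT = 297 − 280.3 = 16.70 K.
The reversible limit is COP_HP = T_H/ΔT = 17.78, so W_min = Q_H/COP = Q_H·ΔT/T_H.
W_min = 5160000 × 16.70/297.00 = 290100 kJ = 80.59 kWh.

80.6 kWh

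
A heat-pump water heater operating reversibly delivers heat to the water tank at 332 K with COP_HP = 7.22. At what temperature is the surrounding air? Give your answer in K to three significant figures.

286 K

COP_HP = T_H/(T_H − T_C) gives T_H − T_C = T_H/COP.
With T_H = 332.00 K, T_C = 332.00 × (1 − 1/7.22) = 286.02 K.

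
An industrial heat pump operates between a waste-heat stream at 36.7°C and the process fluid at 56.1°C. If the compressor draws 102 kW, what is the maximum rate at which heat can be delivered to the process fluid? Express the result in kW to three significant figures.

In absolute terms T_C = 309.85 K and T_H = 329.25 K, so ΔT = 19.40 K.
COP_Carnot = T_H/ΔT = 329.25/19.40 = 16.97.
Q̇_max = COP_Carnot × Ẇ = 16.97 × 102.0 kW = 1731 kW.

1730 kW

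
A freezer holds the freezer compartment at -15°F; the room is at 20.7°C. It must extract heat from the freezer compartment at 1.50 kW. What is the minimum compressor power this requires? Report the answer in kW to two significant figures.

0.28 kW

In absolute terms T_C = 247.04 K and T_H = 293.85 K, so ΔT = 46.81 K.
COP_Carnot = T_C/ΔT = 247.04/46.81 = 5.277.
Ẇ_min = Q̇/COP_Carnot = 1.500/5.277 = 0.2842 kW.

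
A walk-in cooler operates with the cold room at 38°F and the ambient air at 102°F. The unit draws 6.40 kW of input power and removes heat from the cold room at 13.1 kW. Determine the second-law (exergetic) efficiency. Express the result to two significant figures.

COP_actual = Q̇_C/Ẇ = 13.10/6.400 = 2.047.
In absolute terms T_C = 276.48 K and T_H = 312.04 K, so ΔT = 35.56 K.
COP_Carnot = T_C/ΔT = 276.48/35.56 = 7.776.
η_II = COP_actual/COP_Carnot = 2.047/7.776 = 0.2632.

0.26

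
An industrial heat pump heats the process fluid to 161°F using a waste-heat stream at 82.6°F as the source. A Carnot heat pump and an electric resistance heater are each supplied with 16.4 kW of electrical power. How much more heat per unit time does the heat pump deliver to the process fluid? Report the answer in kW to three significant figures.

113 kW

In absolute terms T_C = 301.26 K and T_H = 344.82 K, so ΔT = 43.56 K.
COP_Carnot = T_H/ΔT = 344.82/43.56 = 7.917.
The heat pump delivers Q̇_H = COP × Ẇ = 129.8 kW; the resistance heater delivers Ẇ = 16.40 kW.
Extra = (COP − 1)·Ẇ = 113.4 kW.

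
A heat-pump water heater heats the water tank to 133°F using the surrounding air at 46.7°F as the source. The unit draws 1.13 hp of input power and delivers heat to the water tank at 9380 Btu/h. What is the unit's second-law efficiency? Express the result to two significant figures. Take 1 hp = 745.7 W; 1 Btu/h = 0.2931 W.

0.48

Converting, Q̇_H = 9380 Btu/h = 3.687 hp, so COP_actual = Q̇_H/Ẇ = 3.687/1.130 = 3.263.
In absolute terms T_C = 281.32 K and T_H = 329.26 K, so ΔT = 47.94 K.
COP_Carnot = T_H/ΔT = 329.26/47.94 = 6.868.
η_II = COP_actual/COP_Carnot = 3.263/6.868 = 0.4751.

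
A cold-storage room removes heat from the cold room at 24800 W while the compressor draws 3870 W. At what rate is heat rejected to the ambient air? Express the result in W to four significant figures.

For a cyclic device the first law requires Q̇_H = Q̇_C + Ẇ.
Q̇_H = Q̇_C + Ẇ = 28670 W.

28670 W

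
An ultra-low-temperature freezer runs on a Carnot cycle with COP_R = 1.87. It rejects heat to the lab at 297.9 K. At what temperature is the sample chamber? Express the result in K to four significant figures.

194.1 K

For a Carnot refrigerator COP_R = T_C/(T_H − T_C), so T_C = COP·T_H/(1 + COP).
With T_H = 297.90 K, T_C = 1.87 × 297.90/2.870 = 194.10 K.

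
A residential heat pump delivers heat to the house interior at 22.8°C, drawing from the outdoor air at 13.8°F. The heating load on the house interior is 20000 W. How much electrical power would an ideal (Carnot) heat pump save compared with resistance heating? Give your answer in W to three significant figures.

17800 W

In absolute terms T_C = 263.04 K and T_H = 295.95 K, so ΔT = 32.91 K.
COP_Carnot = T_H/ΔT = 295.95/32.91 = 8.992.
Resistance heating needs Ẇ_res = Q̇_H = 20000 W; the reversible heat pump needs only Ẇ_hp = Q̇_H/COP = 2224 W.
Saving = 20000 − 2224 = 17780 W.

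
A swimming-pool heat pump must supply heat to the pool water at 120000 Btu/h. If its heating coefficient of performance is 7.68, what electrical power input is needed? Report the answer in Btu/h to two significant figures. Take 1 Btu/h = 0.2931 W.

16000 Btu/h

Ẇ = Q̇_H/COP_HP = 120000/7.68 = 15630 Btu/h.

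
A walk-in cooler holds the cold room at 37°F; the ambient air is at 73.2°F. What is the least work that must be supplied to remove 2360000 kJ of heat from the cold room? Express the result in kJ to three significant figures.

In absolute terms T_C = 275.93 K and T_H = 296.04 K, so ΔT = 20.11 K.
The reversible limit is COP_R = T_C/ΔT = 13.72, so W_min = Q_C/COP = Q_C·ΔT/T_C.
W_min = 2360000 × 20.11/275.93 = 172000 kJ.

172000 kJ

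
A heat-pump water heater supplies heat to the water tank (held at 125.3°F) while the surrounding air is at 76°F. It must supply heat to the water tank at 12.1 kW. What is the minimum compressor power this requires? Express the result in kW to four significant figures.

1.020 kW

In absolute terms T_C = 297.59 K and T_H = 324.98 K, so ΔT = 27.39 K.
COP_Carnot = T_H/ΔT = 324.98/27.39 = 11.87.
Ẇ_min = Q̇/COP_Carnot = 12.10/11.87 = 1.020 kW.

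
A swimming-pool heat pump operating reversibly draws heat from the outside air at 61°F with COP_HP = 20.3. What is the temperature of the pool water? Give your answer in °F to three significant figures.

COP_HP = T_H/(T_H − T_C) rearranges to T_H = COP·T_C/(COP − 1).
With T_C = 289.26 K, T_H = 20.3 × 289.26/19.30 = 304.25 K.
Converting, 304.25 K = 87.98°F.

88.0 °F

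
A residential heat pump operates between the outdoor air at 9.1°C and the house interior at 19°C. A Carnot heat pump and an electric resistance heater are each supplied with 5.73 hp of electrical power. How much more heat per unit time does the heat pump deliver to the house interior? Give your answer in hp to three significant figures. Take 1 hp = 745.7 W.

163 hp

In absolute terms T_C = 282.25 K and T_H = 292.15 K, so ΔT = 9.900 K.
COP_Carnot = T_H/ΔT = 292.15/9.900 = 29.51.
The heat pump delivers Q̇_H = COP × Ẇ = 169.1 hp; the resistance heater delivers Ẇ = 5.730 hp.
Extra = (COP − 1)·Ẇ = 163.4 hp.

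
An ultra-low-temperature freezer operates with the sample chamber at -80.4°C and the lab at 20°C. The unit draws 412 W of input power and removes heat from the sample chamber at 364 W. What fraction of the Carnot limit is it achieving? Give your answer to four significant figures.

0.4602

COP_actual = Q̇_C/Ẇ = 364.0/412.0 = 0.8835.
In absolute terms T_C = 192.75 K and T_H = 293.15 K, so ΔT = 100.4 K.
COP_Carnot = T_C/ΔT = 192.75/100.4 = 1.920.
η_II = COP_actual/COP_Carnot = 0.8835/1.920 = 0.4602.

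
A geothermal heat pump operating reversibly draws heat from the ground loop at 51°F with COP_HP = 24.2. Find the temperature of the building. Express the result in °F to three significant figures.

COP_HP = T_H/(T_H − T_C) rearranges to T_H = COP·T_C/(COP − 1).
With T_C = 283.71 K, T_H = 24.2 × 283.71/23.20 = 295.93 K.
Converting, 295.93 K = 73.01°F.

73.0 °F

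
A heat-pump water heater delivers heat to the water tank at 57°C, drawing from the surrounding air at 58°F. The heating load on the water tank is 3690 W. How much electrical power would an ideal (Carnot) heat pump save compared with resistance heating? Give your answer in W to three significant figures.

3210 W

In absolute terms T_C = 287.59 K and T_H = 330.15 K, so ΔT = 42.56 K.
COP_Carnot = T_H/ΔT = 330.15/42.56 = 7.758.
Resistance heating needs Ẇ_res = Q̇_H = 3690 W; the reversible heat pump needs only Ẇ_hp = Q̇_H/COP = 475.6 W.
Saving = 3690 − 475.6 = 3214 W.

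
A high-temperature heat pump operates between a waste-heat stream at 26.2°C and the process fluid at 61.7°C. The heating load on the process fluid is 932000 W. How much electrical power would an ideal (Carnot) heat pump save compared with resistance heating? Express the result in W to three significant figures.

In absolute terms T_C = 299.35 K and T_H = 334.85 K, so ΔT = 35.50 K.
COP_Carnot = T_H/ΔT = 334.85/35.50 = 9.432.
Resistance heating needs Ẇ_res = Q̇_H = 932000 W; the reversible heat pump needs only Ẇ_hp = Q̇_H/COP = 98810 W.
Saving = 932000 − 98810 = 833200 W.

833000 W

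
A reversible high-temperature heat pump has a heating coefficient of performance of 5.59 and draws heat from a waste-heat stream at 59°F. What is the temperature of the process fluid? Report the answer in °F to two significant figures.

COP_HP = T_H/(T_H − T_C) rearranges to T_H = COP·T_C/(COP − 1).
With T_C = 288.15 K, T_H = 5.59 × 288.15/4.590 = 350.93 K.
Converting, 350.93 K = 172.00°F.

170 °F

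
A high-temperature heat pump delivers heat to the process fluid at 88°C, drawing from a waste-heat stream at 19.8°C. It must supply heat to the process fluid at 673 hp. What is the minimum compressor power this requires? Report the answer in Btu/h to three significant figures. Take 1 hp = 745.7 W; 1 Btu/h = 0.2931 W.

323000 Btu/h

In absolute terms T_C = 292.95 K and T_H = 361.15 K, so ΔT = 68.20 K.
COP_Carnot = T_H/ΔT = 361.15/68.20 = 5.295.
Ẇ_min = Q̇/COP_Carnot = 673.0/5.295 = 127.1 hp = 323300 Btu/h.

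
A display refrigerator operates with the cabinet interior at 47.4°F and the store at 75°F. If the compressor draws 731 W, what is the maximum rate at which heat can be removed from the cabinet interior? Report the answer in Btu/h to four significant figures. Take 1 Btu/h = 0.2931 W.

45820 Btu/h

In absolute terms T_C = 281.71 K and T_H = 297.04 K, so ΔT = 15.33 K.
COP_Carnot = T_C/ΔT = 281.71/15.33 = 18.37.
Q̇_max = COP_Carnot × Ẇ = 18.37 × 731.0 W = 13430 W = 45820 Btu/h.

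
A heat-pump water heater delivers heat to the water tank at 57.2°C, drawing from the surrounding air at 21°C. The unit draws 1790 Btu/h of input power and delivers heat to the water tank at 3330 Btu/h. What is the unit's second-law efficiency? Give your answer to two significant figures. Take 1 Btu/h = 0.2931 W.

COP_actual = Q̇_H/Ẇ = 3330/1790 = 1.860.
In absolute terms T_C = 294.15 K and T_H = 330.35 K, so ΔT = 36.20 K.
COP_Carnot = T_H/ΔT = 330.35/36.20 = 9.126.
η_II = COP_actual/COP_Carnot = 1.860/9.126 = 0.2039.

0.20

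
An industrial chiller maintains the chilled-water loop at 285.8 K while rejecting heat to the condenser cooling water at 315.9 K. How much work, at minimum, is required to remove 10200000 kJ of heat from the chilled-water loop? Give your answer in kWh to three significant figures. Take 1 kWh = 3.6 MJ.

The reservoir spacing is ΔT = 315.9 − 285.8 = 30.10 K.
The reversible limit is COP_R = T_C/ΔT = 9.495, so W_min = Q_C/COP = Q_C·ΔT/T_C.
W_min = 10200000 × 30.10/285.80 = 1074000 kJ = 298.4 kWh.

298 kWh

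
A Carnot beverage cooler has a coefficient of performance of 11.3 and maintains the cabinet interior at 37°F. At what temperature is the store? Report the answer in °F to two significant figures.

COP_R = T_C/(T_H − T_C) gives T_H − T_C = T_C/COP.
With T_C = 275.93 K, T_H = 275.93 × (1 + 1/11.3) = 300.35 K.
Converting, 300.35 K = 80.95°F.

81 °F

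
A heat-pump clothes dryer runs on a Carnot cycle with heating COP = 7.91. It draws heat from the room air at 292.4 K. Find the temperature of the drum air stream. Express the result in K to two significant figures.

330 K

COP_HP = T_H/(T_H − T_C) rearranges to T_H = COP·T_C/(COP − 1).
With T_C = 292.40 K, T_H = 7.91 × 292.40/6.910 = 334.72 K.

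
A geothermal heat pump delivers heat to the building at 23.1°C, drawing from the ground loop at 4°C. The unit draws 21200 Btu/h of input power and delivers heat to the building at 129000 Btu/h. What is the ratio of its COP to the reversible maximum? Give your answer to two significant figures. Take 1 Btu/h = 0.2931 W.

0.39

COP_actual = Q̇_H/Ẇ = 129000/21200 = 6.085.
In absolute terms T_C = 277.15 K and T_H = 296.25 K, so ΔT = 19.10 K.
COP_Carnot = T_H/ΔT = 296.25/19.10 = 15.51.
η_II = COP_actual/COP_Carnot = 6.085/15.51 = 0.3923.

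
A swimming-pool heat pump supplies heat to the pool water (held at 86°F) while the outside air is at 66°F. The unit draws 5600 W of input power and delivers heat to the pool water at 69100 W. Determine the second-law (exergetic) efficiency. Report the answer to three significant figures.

COP_actual = Q̇_H/Ẇ = 69100/5600 = 12.34.
In absolute terms T_C = 292.04 K and T_H = 303.15 K, so ΔT = 11.11 K.
COP_Carnot = T_H/ΔT = 303.15/11.11 = 27.28.
η_II = COP_actual/COP_Carnot = 12.34/27.28 = 0.4523.

0.452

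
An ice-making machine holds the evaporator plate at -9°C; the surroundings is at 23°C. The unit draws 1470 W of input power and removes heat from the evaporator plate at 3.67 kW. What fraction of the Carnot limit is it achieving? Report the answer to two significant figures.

Converting, Q̇_C = 3.670 kW = 3670 W, so COP_actual = Q̇_C/Ẇ = 3670/1470 = 2.497.
In absolute terms T_C = 264.15 K and T_H = 296.15 K, so ΔT = 32.00 K.
COP_Carnot = T_C/ΔT = 264.15/32.00 = 8.255.
η_II = COP_actual/COP_Carnot = 2.497/8.255 = 0.3024.

0.30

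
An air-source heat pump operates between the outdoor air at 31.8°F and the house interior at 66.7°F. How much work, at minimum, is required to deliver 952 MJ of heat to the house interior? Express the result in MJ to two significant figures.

In absolute terms T_C = 273.04 K and T_H = 292.43 K, so ΔT = 19.39 K.
The reversible limit is COP_HP = T_H/ΔT = 15.08, so W_min = Q_H/COP = Q_H·ΔT/T_H.
W_min = 952.0 × 19.39/292.43 = 63.12 MJ.

63 MJ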